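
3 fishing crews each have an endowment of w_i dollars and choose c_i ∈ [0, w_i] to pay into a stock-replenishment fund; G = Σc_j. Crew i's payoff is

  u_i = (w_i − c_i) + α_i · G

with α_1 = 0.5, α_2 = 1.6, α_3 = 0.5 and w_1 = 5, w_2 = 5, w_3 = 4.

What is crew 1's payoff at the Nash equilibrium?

∂u_i/∂c_i = α_i − 1, so crew i contributes w_i if α_i > 1, else 0.
α_i > 1 for i ∈ {2}; NE contributions (0, 5, 0), G = 5.
u_1 = (5 − 0) + 0.5·5 = 7.5.

7.5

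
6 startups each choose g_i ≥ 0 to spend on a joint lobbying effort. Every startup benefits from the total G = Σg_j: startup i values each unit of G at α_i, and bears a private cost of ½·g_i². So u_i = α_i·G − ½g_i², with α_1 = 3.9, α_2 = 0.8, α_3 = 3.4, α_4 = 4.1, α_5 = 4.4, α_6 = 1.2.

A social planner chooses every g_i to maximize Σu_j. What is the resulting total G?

Planner FOC: ∂(Σu_j)/∂g_i = (Σα_j) − g_i = 0, so g_i^SO = Σα_j = 17.8 for every i; G^SO = 106.8.

106.8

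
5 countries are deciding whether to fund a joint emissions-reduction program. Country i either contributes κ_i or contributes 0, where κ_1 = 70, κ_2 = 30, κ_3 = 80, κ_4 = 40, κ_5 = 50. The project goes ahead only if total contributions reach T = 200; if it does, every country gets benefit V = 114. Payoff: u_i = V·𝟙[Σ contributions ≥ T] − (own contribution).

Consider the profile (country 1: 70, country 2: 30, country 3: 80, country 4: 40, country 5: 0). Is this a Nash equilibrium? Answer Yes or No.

Total = 220 ≥ 200: provided.
Country 1 (pledges 70, payoff 44): dropping to 0 → total 150, payoff 0. No gain.
Country 2 (pledges 30, payoff 84): dropping to 0 → total 190, payoff 0. No gain.
Country 3 (pledges 80, payoff 34): dropping to 0 → total 140, payoff 0. No gain.
Country 4 (pledges 40, payoff 74): dropping to 0 → total 180, payoff 0. No gain.
Country 5 (pledges 0, payoff 114): pledging 50 → total 270, payoff 64. No gain.

Yes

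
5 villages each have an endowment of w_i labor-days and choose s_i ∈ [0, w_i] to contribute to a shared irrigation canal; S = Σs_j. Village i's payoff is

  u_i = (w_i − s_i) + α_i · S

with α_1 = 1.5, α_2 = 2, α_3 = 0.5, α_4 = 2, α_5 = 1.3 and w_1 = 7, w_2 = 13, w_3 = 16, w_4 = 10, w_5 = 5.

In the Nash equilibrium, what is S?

∂u_i/∂s_i = α_i − 1, so village i contributes w_i if α_i > 1, else 0.
α_i > 1 for i ∈ {1, 2, 4, 5}; NE contributions (7, 13, 0, 10, 5), S = 35.

35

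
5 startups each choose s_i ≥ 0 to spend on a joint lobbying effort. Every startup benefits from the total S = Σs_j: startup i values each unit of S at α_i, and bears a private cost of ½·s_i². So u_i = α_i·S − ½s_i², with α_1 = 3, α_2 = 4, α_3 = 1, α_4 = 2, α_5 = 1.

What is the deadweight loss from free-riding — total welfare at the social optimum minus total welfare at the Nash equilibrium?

197

Startup i's FOC: ∂u_i/∂s_i = α_i − s_i = 0, so s_i* = α_i.
NE contributions = (3, 4, 1, 2, 1); S = 11.
W^NE = (Σα)·S − ½Σα_i² = 11² − ½·31 = 105.5.
Planner sets s_i = Σα_j = 11 for every i, so S^SO = 5·11 = 55.
W^SO = (Σα)·S^SO − ½·5·(Σα)² = (5/2)·11² = 302.5.
Deadweight loss = W^SO − W^NE = 197.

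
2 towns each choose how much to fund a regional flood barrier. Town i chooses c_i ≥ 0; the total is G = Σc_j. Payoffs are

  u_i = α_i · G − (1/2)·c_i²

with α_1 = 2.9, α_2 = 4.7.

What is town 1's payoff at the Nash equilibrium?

Town i's FOC: ∂u_i/∂c_i = α_i − c_i = 0, so c_i* = α_i.
NE contributions = (2.9, 4.7); G = 7.6.
u_1 = α_1·G − ½·(c_1)² = 2.9·7.6 − ½·2.9² = 17.835.

17.835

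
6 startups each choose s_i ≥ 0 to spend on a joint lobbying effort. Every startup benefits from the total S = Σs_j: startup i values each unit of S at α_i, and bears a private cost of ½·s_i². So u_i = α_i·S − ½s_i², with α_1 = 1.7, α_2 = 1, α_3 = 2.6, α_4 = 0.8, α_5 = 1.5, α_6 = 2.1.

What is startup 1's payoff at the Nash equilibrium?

15.045

Startup i's FOC: ∂u_i/∂s_i = α_i − s_i = 0, so s_i* = α_i.
NE contributions = (1.7, 1, 2.6, 0.8, 1.5, 2.1); S = 9.7.
u_1 = α_1·S − ½·(s_1)² = 1.7·9.7 − ½·1.7² = 15.045.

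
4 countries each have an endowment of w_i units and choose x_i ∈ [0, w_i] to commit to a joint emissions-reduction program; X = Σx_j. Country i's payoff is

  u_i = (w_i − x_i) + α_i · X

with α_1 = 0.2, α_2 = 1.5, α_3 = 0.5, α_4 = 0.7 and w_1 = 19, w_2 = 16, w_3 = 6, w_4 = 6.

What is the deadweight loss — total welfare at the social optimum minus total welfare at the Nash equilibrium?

58.9

∂u_i/∂x_i = α_i − 1, so country i contributes w_i if α_i > 1, else 0.
α_i > 1 for i ∈ {2}; NE contributions (0, 16, 0, 0), X = 16.
W^NE = Σw_i − X^NE + (Σα_i)·X^NE = 47 + 1.9·16 = 77.4.
Planner: ∂(Σu_j)/∂x_i = Σα_j − 1 = 1.9 > 0, so everyone contributes w_i; X^SO = 47, W^SO = 47 + 1.9·47 = 136.3.
Deadweight loss = 58.9.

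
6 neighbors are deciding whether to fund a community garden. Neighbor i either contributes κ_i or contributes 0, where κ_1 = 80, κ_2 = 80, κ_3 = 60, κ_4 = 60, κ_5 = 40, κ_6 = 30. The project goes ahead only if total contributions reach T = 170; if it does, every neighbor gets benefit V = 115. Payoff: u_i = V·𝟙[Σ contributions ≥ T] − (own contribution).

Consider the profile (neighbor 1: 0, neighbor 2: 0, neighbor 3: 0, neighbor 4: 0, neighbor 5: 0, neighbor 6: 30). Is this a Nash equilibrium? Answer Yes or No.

No

Total = 30 < 170: not provided.
Neighbor 1 (pledges 0, payoff 0): pledging 80 → total 110, payoff -80. No gain.
Neighbor 2 (pledges 0, payoff 0): pledging 80 → total 110, payoff -80. No gain.
Neighbor 3 (pledges 0, payoff 0): pledging 60 → total 90, payoff -60. No gain.
Neighbor 4 (pledges 0, payoff 0): pledging 60 → total 90, payoff -60. No gain.
Neighbor 5 (pledges 0, payoff 0): pledging 40 → total 70, payoff -40. No gain.
Neighbor 6 (pledges 30, payoff -30): dropping to 0 → total 0, payoff 0. Profitable deviation.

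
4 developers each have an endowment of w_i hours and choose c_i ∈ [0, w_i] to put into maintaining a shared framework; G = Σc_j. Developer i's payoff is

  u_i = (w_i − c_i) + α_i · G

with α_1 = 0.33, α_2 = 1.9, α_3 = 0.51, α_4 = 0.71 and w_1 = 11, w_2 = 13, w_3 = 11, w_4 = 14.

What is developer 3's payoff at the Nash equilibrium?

∂u_i/∂c_i = α_i − 1, so developer i contributes w_i if α_i > 1, else 0.
α_i > 1 for i ∈ {2}; NE contributions (0, 13, 0, 0), G = 13.
u_3 = (11 − 0) + 0.51·13 = 17.63.

17.63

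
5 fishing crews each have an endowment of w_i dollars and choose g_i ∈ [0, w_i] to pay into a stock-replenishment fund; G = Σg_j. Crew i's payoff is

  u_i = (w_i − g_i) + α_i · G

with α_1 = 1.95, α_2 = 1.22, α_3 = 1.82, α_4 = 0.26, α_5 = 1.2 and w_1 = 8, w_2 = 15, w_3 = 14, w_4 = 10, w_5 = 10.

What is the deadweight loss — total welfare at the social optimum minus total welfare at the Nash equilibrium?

54.5

∂u_i/∂g_i = α_i − 1, so crew i contributes w_i if α_i > 1, else 0.
α_i > 1 for i ∈ {1, 2, 3, 5}; NE contributions (8, 15, 14, 0, 10), G = 47.
W^NE = Σw_i − G^NE + (Σα_i)·G^NE = 57 + 5.45·47 = 313.15.
Planner: ∂(Σu_j)/∂g_i = Σα_j − 1 = 5.45 > 0, so everyone contributes w_i; G^SO = 57, W^SO = 57 + 5.45·57 = 367.65.
Deadweight loss = 54.5.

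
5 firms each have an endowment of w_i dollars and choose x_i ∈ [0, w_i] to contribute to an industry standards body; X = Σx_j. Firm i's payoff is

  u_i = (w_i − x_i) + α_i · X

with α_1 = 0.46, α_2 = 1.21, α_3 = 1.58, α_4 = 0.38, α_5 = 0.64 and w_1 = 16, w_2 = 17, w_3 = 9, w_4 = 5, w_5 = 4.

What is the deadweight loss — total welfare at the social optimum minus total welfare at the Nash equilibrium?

81.75

∂u_i/∂x_i = α_i − 1, so firm i contributes w_i if α_i > 1, else 0.
α_i > 1 for i ∈ {2, 3}; NE contributions (0, 17, 9, 0, 0), X = 26.
W^NE = Σw_i − X^NE + (Σα_i)·X^NE = 51 + 3.27·26 = 136.02.
Planner: ∂(Σu_j)/∂x_i = Σα_j − 1 = 3.27 > 0, so everyone contributes w_i; X^SO = 51, W^SO = 51 + 3.27·51 = 217.77.
Deadweight loss = 81.75.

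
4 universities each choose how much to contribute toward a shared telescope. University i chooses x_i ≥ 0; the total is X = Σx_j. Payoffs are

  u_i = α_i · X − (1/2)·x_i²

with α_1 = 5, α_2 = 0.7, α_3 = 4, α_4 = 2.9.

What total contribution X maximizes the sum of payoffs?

50.4

Planner FOC: ∂(Σu_j)/∂x_i = (Σα_j) − x_i = 0, so x_i^SO = Σα_j = 12.6 for every i; X^SO = 50.4.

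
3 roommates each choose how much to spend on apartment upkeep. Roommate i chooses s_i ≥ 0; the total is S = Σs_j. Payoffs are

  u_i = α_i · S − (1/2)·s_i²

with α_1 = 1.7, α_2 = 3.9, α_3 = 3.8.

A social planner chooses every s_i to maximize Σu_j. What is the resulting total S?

Planner FOC: ∂(Σu_j)/∂s_i = (Σα_j) − s_i = 0, so s_i^SO = Σα_j = 9.4 for every i; S^SO = 28.2.

28.2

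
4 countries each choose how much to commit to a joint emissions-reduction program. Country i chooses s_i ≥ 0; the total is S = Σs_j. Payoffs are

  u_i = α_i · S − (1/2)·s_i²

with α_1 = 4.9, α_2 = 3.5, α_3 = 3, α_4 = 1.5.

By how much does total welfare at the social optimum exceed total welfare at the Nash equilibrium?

Country i's FOC: ∂u_i/∂s_i = α_i − s_i = 0, so s_i* = α_i.
NE contributions = (4.9, 3.5, 3, 1.5); S = 12.9.
W^NE = (Σα)·S − ½Σα_i² = 12.9² − ½·47.51 = 142.655.
Planner sets s_i = Σα_j = 12.9 for every i, so S^SO = 4·12.9 = 51.6.
W^SO = (Σα)·S^SO − ½·4·(Σα)² = (4/2)·12.9² = 332.82.
Deadweight loss = W^SO − W^NE = 190.165.

190.165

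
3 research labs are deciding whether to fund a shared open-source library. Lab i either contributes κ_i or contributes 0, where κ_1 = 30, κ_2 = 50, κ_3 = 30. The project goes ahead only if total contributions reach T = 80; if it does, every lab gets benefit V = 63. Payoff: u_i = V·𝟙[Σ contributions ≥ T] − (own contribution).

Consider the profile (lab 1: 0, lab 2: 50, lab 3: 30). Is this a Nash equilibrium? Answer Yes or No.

Yes

Total = 80 ≥ 80: provided.
Lab 1 (pledges 0, payoff 63): pledging 30 → total 110, payoff 33. No gain.
Lab 2 (pledges 50, payoff 13): dropping to 0 → total 30, payoff 0. No gain.
Lab 3 (pledges 30, payoff 33): dropping to 0 → total 50, payoff 0. No gain.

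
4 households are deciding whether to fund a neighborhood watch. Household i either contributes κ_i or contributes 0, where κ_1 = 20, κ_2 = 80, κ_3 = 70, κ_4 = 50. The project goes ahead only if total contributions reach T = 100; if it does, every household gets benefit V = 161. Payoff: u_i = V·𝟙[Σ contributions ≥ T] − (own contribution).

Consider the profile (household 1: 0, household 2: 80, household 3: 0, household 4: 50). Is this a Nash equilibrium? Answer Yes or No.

Yes

Total = 130 ≥ 100: provided.
Household 1 (pledges 0, payoff 161): pledging 20 → total 150, payoff 141. No gain.
Household 2 (pledges 80, payoff 81): dropping to 0 → total 50, payoff 0. No gain.
Household 3 (pledges 0, payoff 161): pledging 70 → total 200, payoff 91. No gain.
Household 4 (pledges 50, payoff 111): dropping to 0 → total 80, payoff 0. No gain.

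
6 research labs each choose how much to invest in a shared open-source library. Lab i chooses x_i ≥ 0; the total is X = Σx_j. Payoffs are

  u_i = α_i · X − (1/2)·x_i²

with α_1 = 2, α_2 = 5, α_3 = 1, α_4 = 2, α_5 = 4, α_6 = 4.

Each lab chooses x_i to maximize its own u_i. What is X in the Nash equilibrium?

18

Lab i's FOC: ∂u_i/∂x_i = α_i − x_i = 0, so x_i* = α_i.
NE contributions = (2, 5, 1, 2, 4, 4); X = 18.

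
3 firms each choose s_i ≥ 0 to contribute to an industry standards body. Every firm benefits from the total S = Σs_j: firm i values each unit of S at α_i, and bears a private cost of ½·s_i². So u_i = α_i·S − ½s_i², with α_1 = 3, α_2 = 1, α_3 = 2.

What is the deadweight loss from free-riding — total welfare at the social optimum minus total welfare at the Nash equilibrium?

Firm i's FOC: ∂u_i/∂s_i = α_i − s_i = 0, so s_i* = α_i.
NE contributions = (3, 1, 2); S = 6.
W^NE = (Σα)·S − ½Σα_i² = 6² − ½·14 = 29.
Planner sets s_i = Σα_j = 6 for every i, so S^SO = 3·6 = 18.
W^SO = (Σα)·S^SO − ½·3·(Σα)² = (3/2)·6² = 54.
Deadweight loss = W^SO − W^NE = 25.

25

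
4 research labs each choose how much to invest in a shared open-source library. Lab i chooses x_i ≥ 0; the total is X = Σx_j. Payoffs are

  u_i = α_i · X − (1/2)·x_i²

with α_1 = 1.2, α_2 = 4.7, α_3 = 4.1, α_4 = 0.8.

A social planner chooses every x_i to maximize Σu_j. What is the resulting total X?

Planner FOC: ∂(Σu_j)/∂x_i = (Σα_j) − x_i = 0, so x_i^SO = Σα_j = 10.8 for every i; X^SO = 43.2.

43.2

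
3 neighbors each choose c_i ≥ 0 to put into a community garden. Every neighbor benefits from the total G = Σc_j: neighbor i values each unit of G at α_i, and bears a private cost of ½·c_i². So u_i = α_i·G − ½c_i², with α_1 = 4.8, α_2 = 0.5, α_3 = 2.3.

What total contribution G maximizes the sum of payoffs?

Planner FOC: ∂(Σu_j)/∂c_i = (Σα_j) − c_i = 0, so c_i^SO = Σα_j = 7.6 for every i; G^SO = 22.8.

22.8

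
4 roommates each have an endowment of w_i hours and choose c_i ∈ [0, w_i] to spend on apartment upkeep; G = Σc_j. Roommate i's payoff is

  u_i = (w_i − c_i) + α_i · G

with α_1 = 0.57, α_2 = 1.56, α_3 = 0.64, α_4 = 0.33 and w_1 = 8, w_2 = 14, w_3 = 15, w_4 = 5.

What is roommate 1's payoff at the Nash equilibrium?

∂u_i/∂c_i = α_i − 1, so roommate i contributes w_i if α_i > 1, else 0.
α_i > 1 for i ∈ {2}; NE contributions (0, 14, 0, 0), G = 14.
u_1 = (8 − 0) + 0.57·14 = 15.98.

15.98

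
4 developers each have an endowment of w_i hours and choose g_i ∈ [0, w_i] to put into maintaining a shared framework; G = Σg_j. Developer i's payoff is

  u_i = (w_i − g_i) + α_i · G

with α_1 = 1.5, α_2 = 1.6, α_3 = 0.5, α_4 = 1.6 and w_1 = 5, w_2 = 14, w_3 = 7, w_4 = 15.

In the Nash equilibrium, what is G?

∂u_i/∂g_i = α_i − 1, so developer i contributes w_i if α_i > 1, else 0.
α_i > 1 for i ∈ {1, 2, 4}; NE contributions (5, 14, 0, 15), G = 34.

34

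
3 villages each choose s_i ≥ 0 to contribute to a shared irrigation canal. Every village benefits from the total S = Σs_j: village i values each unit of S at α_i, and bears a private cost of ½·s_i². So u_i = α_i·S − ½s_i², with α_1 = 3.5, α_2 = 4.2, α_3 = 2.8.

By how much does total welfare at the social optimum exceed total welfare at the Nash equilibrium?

73.99

Village i's FOC: ∂u_i/∂s_i = α_i − s_i = 0, so s_i* = α_i.
NE contributions = (3.5, 4.2, 2.8); S = 10.5.
W^NE = (Σα)·S − ½Σα_i² = 10.5² − ½·37.73 = 91.385.
Planner sets s_i = Σα_j = 10.5 for every i, so S^SO = 3·10.5 = 31.5.
W^SO = (Σα)·S^SO − ½·3·(Σα)² = (3/2)·10.5² = 165.375.
Deadweight loss = W^SO − W^NE = 73.99.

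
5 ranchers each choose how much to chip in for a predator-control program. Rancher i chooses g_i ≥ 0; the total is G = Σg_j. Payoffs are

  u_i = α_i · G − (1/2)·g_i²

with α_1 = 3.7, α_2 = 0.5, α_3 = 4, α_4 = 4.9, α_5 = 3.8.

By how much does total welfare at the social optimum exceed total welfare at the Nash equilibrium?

462.61

Rancher i's FOC: ∂u_i/∂g_i = α_i − g_i = 0, so g_i* = α_i.
NE contributions = (3.7, 0.5, 4, 4.9, 3.8); G = 16.9.
W^NE = (Σα)·G − ½Σα_i² = 16.9² − ½·68.39 = 251.415.
Planner sets g_i = Σα_j = 16.9 for every i, so G^SO = 5·16.9 = 84.5.
W^SO = (Σα)·G^SO − ½·5·(Σα)² = (5/2)·16.9² = 714.025.
Deadweight loss = W^SO − W^NE = 462.61.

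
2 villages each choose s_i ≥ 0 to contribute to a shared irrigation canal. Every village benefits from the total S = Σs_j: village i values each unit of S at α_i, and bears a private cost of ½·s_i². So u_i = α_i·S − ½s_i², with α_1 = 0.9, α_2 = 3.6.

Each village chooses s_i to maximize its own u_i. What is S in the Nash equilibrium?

Village i's FOC: ∂u_i/∂s_i = α_i − s_i = 0, so s_i* = α_i.
NE contributions = (0.9, 3.6); S = 4.5.

4.5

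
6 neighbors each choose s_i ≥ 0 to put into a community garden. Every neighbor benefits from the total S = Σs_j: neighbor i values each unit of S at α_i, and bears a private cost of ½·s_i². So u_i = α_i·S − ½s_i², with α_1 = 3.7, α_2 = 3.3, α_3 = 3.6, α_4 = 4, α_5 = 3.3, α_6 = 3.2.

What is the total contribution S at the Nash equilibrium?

Neighbor i's FOC: ∂u_i/∂s_i = α_i − s_i = 0, so s_i* = α_i.
NE contributions = (3.7, 3.3, 3.6, 4, 3.3, 3.2); S = 21.1.

21.1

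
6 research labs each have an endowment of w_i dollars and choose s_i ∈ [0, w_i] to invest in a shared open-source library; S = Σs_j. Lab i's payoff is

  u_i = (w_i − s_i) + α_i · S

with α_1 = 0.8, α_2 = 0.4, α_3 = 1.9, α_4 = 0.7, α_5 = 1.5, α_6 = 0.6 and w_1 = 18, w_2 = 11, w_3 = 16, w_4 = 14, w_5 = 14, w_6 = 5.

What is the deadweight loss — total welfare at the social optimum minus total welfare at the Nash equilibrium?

235.2

∂u_i/∂s_i = α_i − 1, so lab i contributes w_i if α_i > 1, else 0.
α_i > 1 for i ∈ {3, 5}; NE contributions (0, 0, 16, 0, 14, 0), S = 30.
W^NE = Σw_i − S^NE + (Σα_i)·S^NE = 78 + 4.9·30 = 225.
Planner: ∂(Σu_j)/∂s_i = Σα_j − 1 = 4.9 > 0, so everyone contributes w_i; S^SO = 78, W^SO = 78 + 4.9·78 = 460.2.
Deadweight loss = 235.2.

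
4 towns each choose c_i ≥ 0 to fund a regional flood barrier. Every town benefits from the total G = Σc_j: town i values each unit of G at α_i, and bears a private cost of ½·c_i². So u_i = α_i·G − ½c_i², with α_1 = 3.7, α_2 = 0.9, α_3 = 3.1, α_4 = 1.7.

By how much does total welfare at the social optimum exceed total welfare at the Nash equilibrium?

Town i's FOC: ∂u_i/∂c_i = α_i − c_i = 0, so c_i* = α_i.
NE contributions = (3.7, 0.9, 3.1, 1.7); G = 9.4.
W^NE = (Σα)·G − ½Σα_i² = 9.4² − ½·27 = 74.86.
Planner sets c_i = Σα_j = 9.4 for every i, so G^SO = 4·9.4 = 37.6.
W^SO = (Σα)·G^SO − ½·4·(Σα)² = (4/2)·9.4² = 176.72.
Deadweight loss = W^SO − W^NE = 101.86.

101.86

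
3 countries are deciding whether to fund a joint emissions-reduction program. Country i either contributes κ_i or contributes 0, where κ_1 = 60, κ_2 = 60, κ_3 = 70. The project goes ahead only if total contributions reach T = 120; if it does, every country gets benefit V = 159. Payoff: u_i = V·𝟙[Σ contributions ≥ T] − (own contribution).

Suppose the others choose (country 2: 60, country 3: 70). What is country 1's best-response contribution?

0

Others' total = 130 ≥ 120; contributing adds cost 60 for no extra benefit.
Best response: 0.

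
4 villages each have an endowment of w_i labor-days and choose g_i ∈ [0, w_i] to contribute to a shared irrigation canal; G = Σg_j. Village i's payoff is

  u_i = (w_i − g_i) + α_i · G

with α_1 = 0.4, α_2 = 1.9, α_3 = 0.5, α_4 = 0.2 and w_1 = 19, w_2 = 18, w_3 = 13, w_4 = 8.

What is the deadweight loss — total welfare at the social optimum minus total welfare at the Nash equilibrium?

∂u_i/∂g_i = α_i − 1, so village i contributes w_i if α_i > 1, else 0.
α_i > 1 for i ∈ {2}; NE contributions (0, 18, 0, 0), G = 18.
W^NE = Σw_i − G^NE + (Σα_i)·G^NE = 58 + 2·18 = 94.
Planner: ∂(Σu_j)/∂g_i = Σα_j − 1 = 2 > 0, so everyone contributes w_i; G^SO = 58, W^SO = 58 + 2·58 = 174.
Deadweight loss = 80.

80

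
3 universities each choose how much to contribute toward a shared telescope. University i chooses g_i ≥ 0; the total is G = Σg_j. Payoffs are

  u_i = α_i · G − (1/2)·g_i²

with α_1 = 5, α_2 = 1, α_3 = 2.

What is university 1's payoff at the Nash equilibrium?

27.5

University i's FOC: ∂u_i/∂g_i = α_i − g_i = 0, so g_i* = α_i.
NE contributions = (5, 1, 2); G = 8.
u_1 = α_1·G − ½·(g_1)² = 5·8 − ½·5² = 27.5.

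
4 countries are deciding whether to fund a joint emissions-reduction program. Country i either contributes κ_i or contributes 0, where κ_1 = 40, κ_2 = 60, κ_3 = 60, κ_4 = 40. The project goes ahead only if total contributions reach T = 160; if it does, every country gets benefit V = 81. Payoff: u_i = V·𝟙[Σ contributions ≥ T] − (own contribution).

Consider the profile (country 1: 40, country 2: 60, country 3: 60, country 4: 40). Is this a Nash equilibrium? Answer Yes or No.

No

Total = 200 ≥ 160: provided.
Country 1 (pledges 40, payoff 41): dropping to 0 → total 160, payoff 81. Profitable deviation.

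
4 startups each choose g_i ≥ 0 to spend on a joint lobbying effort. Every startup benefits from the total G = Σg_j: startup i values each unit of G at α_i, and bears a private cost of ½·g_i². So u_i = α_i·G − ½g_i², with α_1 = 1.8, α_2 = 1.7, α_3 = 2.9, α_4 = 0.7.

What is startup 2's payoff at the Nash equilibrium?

Startup i's FOC: ∂u_i/∂g_i = α_i − g_i = 0, so g_i* = α_i.
NE contributions = (1.8, 1.7, 2.9, 0.7); G = 7.1.
u_2 = α_2·G − ½·(g_2)² = 1.7·7.1 − ½·1.7² = 10.625.

10.625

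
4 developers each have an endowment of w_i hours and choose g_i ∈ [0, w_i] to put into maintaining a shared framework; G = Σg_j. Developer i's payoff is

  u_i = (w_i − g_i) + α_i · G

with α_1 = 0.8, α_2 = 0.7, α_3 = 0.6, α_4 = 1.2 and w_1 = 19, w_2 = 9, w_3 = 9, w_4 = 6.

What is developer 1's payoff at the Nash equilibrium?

23.8

∂u_i/∂g_i = α_i − 1, so developer i contributes w_i if α_i > 1, else 0.
α_i > 1 for i ∈ {4}; NE contributions (0, 0, 0, 6), G = 6.
u_1 = (19 − 0) + 0.8·6 = 23.8.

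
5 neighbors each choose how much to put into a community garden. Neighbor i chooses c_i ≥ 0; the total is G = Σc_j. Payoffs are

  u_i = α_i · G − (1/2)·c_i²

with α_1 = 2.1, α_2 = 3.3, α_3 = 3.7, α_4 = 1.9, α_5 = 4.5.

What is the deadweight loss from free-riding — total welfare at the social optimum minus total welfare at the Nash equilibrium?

Neighbor i's FOC: ∂u_i/∂c_i = α_i − c_i = 0, so c_i* = α_i.
NE contributions = (2.1, 3.3, 3.7, 1.9, 4.5); G = 15.5.
W^NE = (Σα)·G − ½Σα_i² = 15.5² − ½·52.85 = 213.825.
Planner sets c_i = Σα_j = 15.5 for every i, so G^SO = 5·15.5 = 77.5.
W^SO = (Σα)·G^SO − ½·5·(Σα)² = (5/2)·15.5² = 600.625.
Deadweight loss = W^SO − W^NE = 386.8.

386.8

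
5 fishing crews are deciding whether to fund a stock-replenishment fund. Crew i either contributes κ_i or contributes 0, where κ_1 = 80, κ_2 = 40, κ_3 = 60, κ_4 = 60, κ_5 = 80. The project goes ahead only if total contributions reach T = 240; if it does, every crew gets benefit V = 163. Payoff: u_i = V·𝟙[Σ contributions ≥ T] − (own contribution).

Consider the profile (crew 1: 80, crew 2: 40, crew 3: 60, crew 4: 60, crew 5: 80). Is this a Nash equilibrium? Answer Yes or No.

Total = 320 ≥ 240: provided.
Crew 1 (pledges 80, payoff 83): dropping to 0 → total 240, payoff 163. Profitable deviation.

No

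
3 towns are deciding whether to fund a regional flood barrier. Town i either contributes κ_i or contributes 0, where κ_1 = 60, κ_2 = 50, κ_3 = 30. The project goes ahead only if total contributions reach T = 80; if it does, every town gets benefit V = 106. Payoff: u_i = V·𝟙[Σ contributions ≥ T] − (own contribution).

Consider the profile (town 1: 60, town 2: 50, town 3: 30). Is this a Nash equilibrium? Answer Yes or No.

No

Total = 140 ≥ 80: provided.
Town 1 (pledges 60, payoff 46): dropping to 0 → total 80, payoff 106. Profitable deviation.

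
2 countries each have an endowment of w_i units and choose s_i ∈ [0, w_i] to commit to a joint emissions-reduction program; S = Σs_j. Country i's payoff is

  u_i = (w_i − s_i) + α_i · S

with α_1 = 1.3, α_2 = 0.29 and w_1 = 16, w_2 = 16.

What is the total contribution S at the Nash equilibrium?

∂u_i/∂s_i = α_i − 1, so country i contributes w_i if α_i > 1, else 0.
α_i > 1 for i ∈ {1}; NE contributions (16, 0), S = 16.

16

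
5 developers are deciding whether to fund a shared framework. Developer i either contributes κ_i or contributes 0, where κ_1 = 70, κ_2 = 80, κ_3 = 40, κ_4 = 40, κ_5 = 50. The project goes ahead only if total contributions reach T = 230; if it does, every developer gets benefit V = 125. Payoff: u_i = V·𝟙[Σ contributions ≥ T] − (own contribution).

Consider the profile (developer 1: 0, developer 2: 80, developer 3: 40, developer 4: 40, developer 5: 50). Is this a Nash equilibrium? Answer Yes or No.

No

Total = 210 < 230: not provided.
Developer 1 (pledges 0, payoff 0): pledging 70 → total 280, payoff 55. Profitable deviation.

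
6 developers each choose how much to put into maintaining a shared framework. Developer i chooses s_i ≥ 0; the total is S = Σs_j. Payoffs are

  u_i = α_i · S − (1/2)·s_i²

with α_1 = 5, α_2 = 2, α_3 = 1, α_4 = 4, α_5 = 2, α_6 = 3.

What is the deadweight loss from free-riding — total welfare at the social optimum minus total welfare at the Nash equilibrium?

607.5

Developer i's FOC: ∂u_i/∂s_i = α_i − s_i = 0, so s_i* = α_i.
NE contributions = (5, 2, 1, 4, 2, 3); S = 17.
W^NE = (Σα)·S − ½Σα_i² = 17² − ½·59 = 259.5.
Planner sets s_i = Σα_j = 17 for every i, so S^SO = 6·17 = 102.
W^SO = (Σα)·S^SO − ½·6·(Σα)² = (6/2)·17² = 867.
Deadweight loss = W^SO − W^NE = 607.5.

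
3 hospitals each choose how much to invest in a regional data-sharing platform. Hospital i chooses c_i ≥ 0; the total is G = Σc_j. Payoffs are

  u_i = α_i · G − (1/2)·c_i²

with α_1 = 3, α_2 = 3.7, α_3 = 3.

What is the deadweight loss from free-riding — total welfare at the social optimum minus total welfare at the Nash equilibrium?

Hospital i's FOC: ∂u_i/∂c_i = α_i − c_i = 0, so c_i* = α_i.
NE contributions = (3, 3.7, 3); G = 9.7.
W^NE = (Σα)·G − ½Σα_i² = 9.7² − ½·31.69 = 78.245.
Planner sets c_i = Σα_j = 9.7 for every i, so G^SO = 3·9.7 = 29.1.
W^SO = (Σα)·G^SO − ½·3·(Σα)² = (3/2)·9.7² = 141.135.
Deadweight loss = W^SO − W^NE = 62.89.

62.89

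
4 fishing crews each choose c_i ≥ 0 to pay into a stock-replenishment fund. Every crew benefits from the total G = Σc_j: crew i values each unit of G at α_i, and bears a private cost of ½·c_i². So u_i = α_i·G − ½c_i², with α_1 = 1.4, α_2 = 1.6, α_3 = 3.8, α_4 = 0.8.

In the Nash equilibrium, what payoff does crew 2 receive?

Crew i's FOC: ∂u_i/∂c_i = α_i − c_i = 0, so c_i* = α_i.
NE contributions = (1.4, 1.6, 3.8, 0.8); G = 7.6.
u_2 = α_2·G − ½·(c_2)² = 1.6·7.6 − ½·1.6² = 10.88.

10.88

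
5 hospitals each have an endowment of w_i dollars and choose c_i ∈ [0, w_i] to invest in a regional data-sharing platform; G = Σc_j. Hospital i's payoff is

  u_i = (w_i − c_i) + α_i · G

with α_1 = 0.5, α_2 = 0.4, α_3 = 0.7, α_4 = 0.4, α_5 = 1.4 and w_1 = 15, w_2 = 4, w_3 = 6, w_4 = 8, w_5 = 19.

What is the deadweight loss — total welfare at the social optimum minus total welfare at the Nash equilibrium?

79.2

∂u_i/∂c_i = α_i − 1, so hospital i contributes w_i if α_i > 1, else 0.
α_i > 1 for i ∈ {5}; NE contributions (0, 0, 0, 0, 19), G = 19.
W^NE = Σw_i − G^NE + (Σα_i)·G^NE = 52 + 2.4·19 = 97.6.
Planner: ∂(Σu_j)/∂c_i = Σα_j − 1 = 2.4 > 0, so everyone contributes w_i; G^SO = 52, W^SO = 52 + 2.4·52 = 176.8.
Deadweight loss = 79.2.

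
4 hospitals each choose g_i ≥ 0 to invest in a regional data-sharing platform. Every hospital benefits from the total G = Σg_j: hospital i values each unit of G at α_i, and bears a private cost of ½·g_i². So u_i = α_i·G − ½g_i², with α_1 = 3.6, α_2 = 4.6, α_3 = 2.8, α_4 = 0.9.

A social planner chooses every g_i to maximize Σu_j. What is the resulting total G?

Planner FOC: ∂(Σu_j)/∂g_i = (Σα_j) − g_i = 0, so g_i^SO = Σα_j = 11.9 for every i; G^SO = 47.6.

47.6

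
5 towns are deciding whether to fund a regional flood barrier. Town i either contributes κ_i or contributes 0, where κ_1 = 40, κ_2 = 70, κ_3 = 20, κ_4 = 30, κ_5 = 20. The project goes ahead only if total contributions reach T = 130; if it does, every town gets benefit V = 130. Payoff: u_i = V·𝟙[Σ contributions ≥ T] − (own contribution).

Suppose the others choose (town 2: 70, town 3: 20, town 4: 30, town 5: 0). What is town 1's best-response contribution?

40

Others' total = 120. Contributing 40 brings total to 160 ≥ 130: gain V − κ_1 = 90.
Best response: 40.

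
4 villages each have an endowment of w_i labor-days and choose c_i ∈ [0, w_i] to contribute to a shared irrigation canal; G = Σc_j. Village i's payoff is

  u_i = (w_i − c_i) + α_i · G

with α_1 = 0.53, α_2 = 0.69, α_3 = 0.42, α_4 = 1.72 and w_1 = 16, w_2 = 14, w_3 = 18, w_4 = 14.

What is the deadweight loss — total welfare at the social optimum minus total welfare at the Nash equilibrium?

∂u_i/∂c_i = α_i − 1, so village i contributes w_i if α_i > 1, else 0.
α_i > 1 for i ∈ {4}; NE contributions (0, 0, 0, 14), G = 14.
W^NE = Σw_i − G^NE + (Σα_i)·G^NE = 62 + 2.36·14 = 95.04.
Planner: ∂(Σu_j)/∂c_i = Σα_j − 1 = 2.36 > 0, so everyone contributes w_i; G^SO = 62, W^SO = 62 + 2.36·62 = 208.32.
Deadweight loss = 113.28.

113.28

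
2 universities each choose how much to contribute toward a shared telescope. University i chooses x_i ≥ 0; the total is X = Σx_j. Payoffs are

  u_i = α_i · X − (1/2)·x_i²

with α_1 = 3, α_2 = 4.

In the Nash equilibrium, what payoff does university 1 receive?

16.5

University i's FOC: ∂u_i/∂x_i = α_i − x_i = 0, so x_i* = α_i.
NE contributions = (3, 4); X = 7.
u_1 = α_1·X − ½·(x_1)² = 3·7 − ½·3² = 16.5.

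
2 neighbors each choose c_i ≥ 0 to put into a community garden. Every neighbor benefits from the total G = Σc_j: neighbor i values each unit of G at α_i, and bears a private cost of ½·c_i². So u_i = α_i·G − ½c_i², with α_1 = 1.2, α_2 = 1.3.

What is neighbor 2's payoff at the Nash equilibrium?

Neighbor i's FOC: ∂u_i/∂c_i = α_i − c_i = 0, so c_i* = α_i.
NE contributions = (1.2, 1.3); G = 2.5.
u_2 = α_2·G − ½·(c_2)² = 1.3·2.5 − ½·1.3² = 2.405.

2.405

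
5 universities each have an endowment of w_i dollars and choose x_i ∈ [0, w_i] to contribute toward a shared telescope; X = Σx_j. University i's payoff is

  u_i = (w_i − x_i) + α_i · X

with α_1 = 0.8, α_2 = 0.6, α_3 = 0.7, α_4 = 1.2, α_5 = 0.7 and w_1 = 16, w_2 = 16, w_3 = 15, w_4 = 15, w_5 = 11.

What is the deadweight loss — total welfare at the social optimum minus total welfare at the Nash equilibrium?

174

∂u_i/∂x_i = α_i − 1, so university i contributes w_i if α_i > 1, else 0.
α_i > 1 for i ∈ {4}; NE contributions (0, 0, 0, 15, 0), X = 15.
W^NE = Σw_i − X^NE + (Σα_i)·X^NE = 73 + 3·15 = 118.
Planner: ∂(Σu_j)/∂x_i = Σα_j − 1 = 3 > 0, so everyone contributes w_i; X^SO = 73, W^SO = 73 + 3·73 = 292.
Deadweight loss = 174.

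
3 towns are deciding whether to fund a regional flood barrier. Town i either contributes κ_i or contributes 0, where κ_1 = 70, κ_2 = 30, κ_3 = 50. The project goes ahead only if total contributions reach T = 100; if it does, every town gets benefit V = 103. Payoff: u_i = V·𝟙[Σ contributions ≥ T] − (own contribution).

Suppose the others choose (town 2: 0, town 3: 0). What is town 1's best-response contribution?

0

Others' total = 0. Even contributing 70 gives 70 < 100: no benefit either way.
Best response: 0.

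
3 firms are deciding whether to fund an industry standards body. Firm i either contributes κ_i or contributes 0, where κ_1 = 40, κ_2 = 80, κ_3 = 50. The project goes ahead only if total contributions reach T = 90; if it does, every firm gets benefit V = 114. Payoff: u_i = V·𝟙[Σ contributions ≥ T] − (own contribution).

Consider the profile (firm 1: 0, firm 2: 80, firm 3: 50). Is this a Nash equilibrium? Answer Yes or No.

Yes

Total = 130 ≥ 90: provided.
Firm 1 (pledges 0, payoff 114): pledging 40 → total 170, payoff 74. No gain.
Firm 2 (pledges 80, payoff 34): dropping to 0 → total 50, payoff 0. No gain.
Firm 3 (pledges 50, payoff 64): dropping to 0 → total 80, payoff 0. No gain.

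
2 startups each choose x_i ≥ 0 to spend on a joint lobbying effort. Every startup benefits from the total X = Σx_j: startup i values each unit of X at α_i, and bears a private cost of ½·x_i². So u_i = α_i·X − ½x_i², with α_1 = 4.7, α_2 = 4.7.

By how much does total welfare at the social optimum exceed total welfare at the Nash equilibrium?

22.09

Startup i's FOC: ∂u_i/∂x_i = α_i − x_i = 0, so x_i* = α_i.
NE contributions = (4.7, 4.7); X = 9.4.
W^NE = (Σα)·X − ½Σα_i² = 9.4² − ½·44.18 = 66.27.
Planner sets x_i = Σα_j = 9.4 for every i, so X^SO = 2·9.4 = 18.8.
W^SO = (Σα)·X^SO − ½·2·(Σα)² = (2/2)·9.4² = 88.36.
Deadweight loss = W^SO − W^NE = 22.09.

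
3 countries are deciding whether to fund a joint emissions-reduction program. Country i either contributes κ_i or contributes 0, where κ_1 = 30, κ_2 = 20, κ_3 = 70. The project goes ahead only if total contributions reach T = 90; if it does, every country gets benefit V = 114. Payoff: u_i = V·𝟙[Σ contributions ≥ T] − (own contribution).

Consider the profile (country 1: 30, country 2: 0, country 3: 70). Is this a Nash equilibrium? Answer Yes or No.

Total = 100 ≥ 90: provided.
Country 1 (pledges 30, payoff 84): dropping to 0 → total 70, payoff 0. No gain.
Country 2 (pledges 0, payoff 114): pledging 20 → total 120, payoff 94. No gain.
Country 3 (pledges 70, payoff 44): dropping to 0 → total 30, payoff 0. No gain.

Yes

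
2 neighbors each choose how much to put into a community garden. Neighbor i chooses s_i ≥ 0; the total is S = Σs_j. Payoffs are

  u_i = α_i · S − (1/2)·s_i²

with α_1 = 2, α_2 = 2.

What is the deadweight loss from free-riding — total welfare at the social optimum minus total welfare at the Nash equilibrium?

Neighbor i's FOC: ∂u_i/∂s_i = α_i − s_i = 0, so s_i* = α_i.
NE contributions = (2, 2); S = 4.
W^NE = (Σα)·S − ½Σα_i² = 4² − ½·8 = 12.
Planner sets s_i = Σα_j = 4 for every i, so S^SO = 2·4 = 8.
W^SO = (Σα)·S^SO − ½·2·(Σα)² = (2/2)·4² = 16.
Deadweight loss = W^SO − W^NE = 4.

4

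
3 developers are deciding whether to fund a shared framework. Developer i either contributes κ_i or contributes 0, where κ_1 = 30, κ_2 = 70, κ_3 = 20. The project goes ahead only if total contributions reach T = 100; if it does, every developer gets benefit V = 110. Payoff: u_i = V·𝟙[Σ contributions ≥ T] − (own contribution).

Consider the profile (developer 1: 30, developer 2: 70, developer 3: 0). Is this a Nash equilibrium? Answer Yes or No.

Total = 100 ≥ 100: provided.
Developer 1 (pledges 30, payoff 80): dropping to 0 → total 70, payoff 0. No gain.
Developer 2 (pledges 70, payoff 40): dropping to 0 → total 30, payoff 0. No gain.
Developer 3 (pledges 0, payoff 110): pledging 20 → total 120, payoff 90. No gain.

Yes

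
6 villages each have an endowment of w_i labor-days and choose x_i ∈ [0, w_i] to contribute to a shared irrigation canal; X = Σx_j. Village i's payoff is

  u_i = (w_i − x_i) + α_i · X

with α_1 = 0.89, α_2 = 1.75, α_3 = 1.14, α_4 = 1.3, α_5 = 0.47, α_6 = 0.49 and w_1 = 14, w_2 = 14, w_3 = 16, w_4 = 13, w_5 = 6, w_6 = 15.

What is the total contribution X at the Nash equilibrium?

43

∂u_i/∂x_i = α_i − 1, so village i contributes w_i if α_i > 1, else 0.
α_i > 1 for i ∈ {2, 3, 4}; NE contributions (0, 14, 16, 13, 0, 0), X = 43.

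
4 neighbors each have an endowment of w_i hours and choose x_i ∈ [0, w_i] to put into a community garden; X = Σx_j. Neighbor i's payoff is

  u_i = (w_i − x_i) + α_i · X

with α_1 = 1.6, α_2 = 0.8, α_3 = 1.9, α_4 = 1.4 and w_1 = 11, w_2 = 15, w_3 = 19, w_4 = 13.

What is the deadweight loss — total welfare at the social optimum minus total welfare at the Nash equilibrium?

∂u_i/∂x_i = α_i − 1, so neighbor i contributes w_i if α_i > 1, else 0.
α_i > 1 for i ∈ {1, 3, 4}; NE contributions (11, 0, 19, 13), X = 43.
W^NE = Σw_i − X^NE + (Σα_i)·X^NE = 58 + 4.7·43 = 260.1.
Planner: ∂(Σu_j)/∂x_i = Σα_j − 1 = 4.7 > 0, so everyone contributes w_i; X^SO = 58, W^SO = 58 + 4.7·58 = 330.6.
Deadweight loss = 70.5.

70.5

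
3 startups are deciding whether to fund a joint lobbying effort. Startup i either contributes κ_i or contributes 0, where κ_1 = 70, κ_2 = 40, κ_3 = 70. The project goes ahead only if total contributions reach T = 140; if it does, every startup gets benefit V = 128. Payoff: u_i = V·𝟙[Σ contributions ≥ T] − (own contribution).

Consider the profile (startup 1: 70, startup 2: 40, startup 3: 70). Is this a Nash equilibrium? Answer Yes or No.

Total = 180 ≥ 140: provided.
Startup 1 (pledges 70, payoff 58): dropping to 0 → total 110, payoff 0. No gain.
Startup 2 (pledges 40, payoff 88): dropping to 0 → total 140, payoff 128. Profitable deviation.

No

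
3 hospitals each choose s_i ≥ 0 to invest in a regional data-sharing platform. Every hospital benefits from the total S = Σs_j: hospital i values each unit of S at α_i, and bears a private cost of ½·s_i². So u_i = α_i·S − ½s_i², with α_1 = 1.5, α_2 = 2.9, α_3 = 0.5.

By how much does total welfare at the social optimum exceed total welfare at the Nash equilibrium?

17.46

Hospital i's FOC: ∂u_i/∂s_i = α_i − s_i = 0, so s_i* = α_i.
NE contributions = (1.5, 2.9, 0.5); S = 4.9.
W^NE = (Σα)·S − ½Σα_i² = 4.9² − ½·10.91 = 18.555.
Planner sets s_i = Σα_j = 4.9 for every i, so S^SO = 3·4.9 = 14.7.
W^SO = (Σα)·S^SO − ½·3·(Σα)² = (3/2)·4.9² = 36.015.
Deadweight loss = W^SO − W^NE = 17.46.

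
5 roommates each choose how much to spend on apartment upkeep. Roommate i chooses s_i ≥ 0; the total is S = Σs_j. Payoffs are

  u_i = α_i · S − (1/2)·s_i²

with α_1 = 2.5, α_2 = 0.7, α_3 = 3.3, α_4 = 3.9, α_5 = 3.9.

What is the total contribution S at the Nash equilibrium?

Roommate i's FOC: ∂u_i/∂s_i = α_i − s_i = 0, so s_i* = α_i.
NE contributions = (2.5, 0.7, 3.3, 3.9, 3.9); S = 14.3.

14.3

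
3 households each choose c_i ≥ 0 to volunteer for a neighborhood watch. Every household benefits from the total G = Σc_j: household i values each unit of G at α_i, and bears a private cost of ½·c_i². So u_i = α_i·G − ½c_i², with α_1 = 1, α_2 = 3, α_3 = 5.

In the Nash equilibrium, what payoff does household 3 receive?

Household i's FOC: ∂u_i/∂c_i = α_i − c_i = 0, so c_i* = α_i.
NE contributions = (1, 3, 5); G = 9.
u_3 = α_3·G − ½·(c_3)² = 5·9 − ½·5² = 32.5.

32.5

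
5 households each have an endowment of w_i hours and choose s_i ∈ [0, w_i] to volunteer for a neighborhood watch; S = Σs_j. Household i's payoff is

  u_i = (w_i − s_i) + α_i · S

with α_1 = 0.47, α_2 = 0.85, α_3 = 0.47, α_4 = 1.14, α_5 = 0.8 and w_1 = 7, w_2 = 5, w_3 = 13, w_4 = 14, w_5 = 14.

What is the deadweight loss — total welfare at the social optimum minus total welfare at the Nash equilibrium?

106.47

∂u_i/∂s_i = α_i − 1, so household i contributes w_i if α_i > 1, else 0.
α_i > 1 for i ∈ {4}; NE contributions (0, 0, 0, 14, 0), S = 14.
W^NE = Σw_i − S^NE + (Σα_i)·S^NE = 53 + 2.73·14 = 91.22.
Planner: ∂(Σu_j)/∂s_i = Σα_j − 1 = 2.73 > 0, so everyone contributes w_i; S^SO = 53, W^SO = 53 + 2.73·53 = 197.69.
Deadweight loss = 106.47.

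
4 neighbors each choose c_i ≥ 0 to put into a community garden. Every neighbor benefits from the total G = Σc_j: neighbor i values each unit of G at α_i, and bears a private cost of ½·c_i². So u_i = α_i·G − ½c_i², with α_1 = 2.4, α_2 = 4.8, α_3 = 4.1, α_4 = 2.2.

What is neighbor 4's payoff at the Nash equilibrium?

27.28

Neighbor i's FOC: ∂u_i/∂c_i = α_i − c_i = 0, so c_i* = α_i.
NE contributions = (2.4, 4.8, 4.1, 2.2); G = 13.5.
u_4 = α_4·G − ½·(c_4)² = 2.2·13.5 − ½·2.2² = 27.28.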